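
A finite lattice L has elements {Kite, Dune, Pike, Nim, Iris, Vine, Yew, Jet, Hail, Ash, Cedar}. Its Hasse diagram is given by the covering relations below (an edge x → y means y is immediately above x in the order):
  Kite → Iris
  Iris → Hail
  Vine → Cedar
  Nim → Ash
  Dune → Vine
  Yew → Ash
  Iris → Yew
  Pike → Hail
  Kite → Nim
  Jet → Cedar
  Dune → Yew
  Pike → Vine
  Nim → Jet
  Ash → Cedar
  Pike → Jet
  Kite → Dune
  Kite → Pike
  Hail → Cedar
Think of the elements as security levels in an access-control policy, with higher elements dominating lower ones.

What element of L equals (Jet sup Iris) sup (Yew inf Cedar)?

Cedar

Jet ∨ Iris = Cedar
Yew ∧ Cedar = Yew
Cedar ∨ Yew = Cedar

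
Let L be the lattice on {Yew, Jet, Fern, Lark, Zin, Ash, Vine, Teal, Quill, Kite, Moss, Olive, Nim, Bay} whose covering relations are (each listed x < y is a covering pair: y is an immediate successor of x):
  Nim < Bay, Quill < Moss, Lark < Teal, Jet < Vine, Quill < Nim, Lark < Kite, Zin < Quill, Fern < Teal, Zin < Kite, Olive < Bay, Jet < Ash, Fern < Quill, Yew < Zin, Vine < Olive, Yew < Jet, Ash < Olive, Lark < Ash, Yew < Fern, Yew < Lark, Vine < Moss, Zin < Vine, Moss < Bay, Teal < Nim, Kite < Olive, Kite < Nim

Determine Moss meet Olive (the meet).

Common lower bounds of {Moss, Olive}: Jet, Vine, Yew, Zin.
The greatest among these is Vine.

Vine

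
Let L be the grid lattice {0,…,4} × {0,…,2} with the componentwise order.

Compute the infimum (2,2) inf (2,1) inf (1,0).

(1,0)

Common lower bounds of {(2,2), (2,1), (1,0)}: (0,0), (1,0).
The greatest among these is (1,0).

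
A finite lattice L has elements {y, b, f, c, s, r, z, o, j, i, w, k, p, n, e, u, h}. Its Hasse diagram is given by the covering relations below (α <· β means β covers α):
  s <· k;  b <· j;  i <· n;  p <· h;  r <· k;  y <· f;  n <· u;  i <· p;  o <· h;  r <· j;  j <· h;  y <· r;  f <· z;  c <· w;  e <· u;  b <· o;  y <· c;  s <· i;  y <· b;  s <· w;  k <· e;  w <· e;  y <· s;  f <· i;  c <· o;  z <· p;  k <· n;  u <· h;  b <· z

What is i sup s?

Common upper bounds of {i, s}: h, i, n, p, u.
The least among these is i.

i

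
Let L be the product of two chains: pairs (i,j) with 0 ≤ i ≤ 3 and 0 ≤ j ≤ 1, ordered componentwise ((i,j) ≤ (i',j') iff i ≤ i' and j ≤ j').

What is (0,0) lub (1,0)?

(1,0)

In a product of chains, the join is componentwise max, giving (1,0).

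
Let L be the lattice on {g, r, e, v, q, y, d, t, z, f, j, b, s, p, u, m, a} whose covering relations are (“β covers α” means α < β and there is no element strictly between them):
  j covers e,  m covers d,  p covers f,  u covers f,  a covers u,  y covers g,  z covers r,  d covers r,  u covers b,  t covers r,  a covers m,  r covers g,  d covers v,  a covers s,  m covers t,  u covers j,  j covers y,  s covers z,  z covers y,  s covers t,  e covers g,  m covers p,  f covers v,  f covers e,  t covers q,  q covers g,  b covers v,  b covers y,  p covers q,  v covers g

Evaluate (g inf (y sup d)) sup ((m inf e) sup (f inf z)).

e

y ∨ d = a
g ∧ a = g
m ∧ e = e
f ∧ z = g
e ∨ g = e
g ∨ e = e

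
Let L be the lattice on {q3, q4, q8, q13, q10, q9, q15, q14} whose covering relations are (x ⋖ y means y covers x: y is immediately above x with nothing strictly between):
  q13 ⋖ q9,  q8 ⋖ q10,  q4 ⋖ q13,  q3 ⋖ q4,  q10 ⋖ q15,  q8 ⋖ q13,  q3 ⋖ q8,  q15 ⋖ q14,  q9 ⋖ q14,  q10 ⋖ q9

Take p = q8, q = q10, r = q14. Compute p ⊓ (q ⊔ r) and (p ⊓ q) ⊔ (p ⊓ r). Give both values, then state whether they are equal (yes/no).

q ⊔ r = q14, so p ⊓ (q ⊔ r) = q8 ⊓ q14 = q8.
p ⊓ q = q8 and p ⊓ r = q8, so (p ⊓ q) ⊔ (p ⊓ r) = q8 ⊔ q8 = q8.
Equal: yes.

q8; q8; yes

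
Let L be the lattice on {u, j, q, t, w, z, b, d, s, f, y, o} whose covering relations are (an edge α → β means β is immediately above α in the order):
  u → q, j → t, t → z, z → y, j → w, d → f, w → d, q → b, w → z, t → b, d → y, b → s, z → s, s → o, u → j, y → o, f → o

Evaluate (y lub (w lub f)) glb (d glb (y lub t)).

w ∨ f = f
y ∨ f = o
y ∨ t = y
d ∧ y = d
o ∧ d = d

d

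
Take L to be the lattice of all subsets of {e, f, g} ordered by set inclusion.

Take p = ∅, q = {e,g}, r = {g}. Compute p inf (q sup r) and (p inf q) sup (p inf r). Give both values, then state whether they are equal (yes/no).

q sup r = {e,g}, so p inf (q sup r) = ∅ inf {e,g} = ∅.
p inf q = ∅ and p inf r = ∅, so (p inf q) sup (p inf r) = ∅ sup ∅ = ∅.
Equal: yes.

∅; ∅; yes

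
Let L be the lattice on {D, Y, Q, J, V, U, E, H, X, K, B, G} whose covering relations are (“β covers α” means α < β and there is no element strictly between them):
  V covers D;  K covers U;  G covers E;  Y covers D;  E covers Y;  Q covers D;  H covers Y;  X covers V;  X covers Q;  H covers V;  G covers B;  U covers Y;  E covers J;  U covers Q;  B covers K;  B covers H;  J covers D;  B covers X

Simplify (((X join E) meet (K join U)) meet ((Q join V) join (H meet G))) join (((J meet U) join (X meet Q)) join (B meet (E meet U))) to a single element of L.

X ∨ E = G
K ∨ U = K
G ∧ K = K
Q ∨ V = X
H ∧ G = H
X ∨ H = B
K ∧ B = K
J ∧ U = D
X ∧ Q = Q
D ∨ Q = Q
E ∧ U = Y
B ∧ Y = Y
Q ∨ Y = U
K ∨ U = K

K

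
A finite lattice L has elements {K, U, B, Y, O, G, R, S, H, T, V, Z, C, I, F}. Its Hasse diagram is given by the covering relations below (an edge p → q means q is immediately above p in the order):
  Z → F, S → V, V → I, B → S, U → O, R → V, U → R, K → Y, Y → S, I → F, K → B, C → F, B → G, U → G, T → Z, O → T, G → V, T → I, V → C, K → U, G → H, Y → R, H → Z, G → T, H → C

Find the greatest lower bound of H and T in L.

G

Common lower bounds of {H, T}: B, G, K, U.
The greatest among these is G.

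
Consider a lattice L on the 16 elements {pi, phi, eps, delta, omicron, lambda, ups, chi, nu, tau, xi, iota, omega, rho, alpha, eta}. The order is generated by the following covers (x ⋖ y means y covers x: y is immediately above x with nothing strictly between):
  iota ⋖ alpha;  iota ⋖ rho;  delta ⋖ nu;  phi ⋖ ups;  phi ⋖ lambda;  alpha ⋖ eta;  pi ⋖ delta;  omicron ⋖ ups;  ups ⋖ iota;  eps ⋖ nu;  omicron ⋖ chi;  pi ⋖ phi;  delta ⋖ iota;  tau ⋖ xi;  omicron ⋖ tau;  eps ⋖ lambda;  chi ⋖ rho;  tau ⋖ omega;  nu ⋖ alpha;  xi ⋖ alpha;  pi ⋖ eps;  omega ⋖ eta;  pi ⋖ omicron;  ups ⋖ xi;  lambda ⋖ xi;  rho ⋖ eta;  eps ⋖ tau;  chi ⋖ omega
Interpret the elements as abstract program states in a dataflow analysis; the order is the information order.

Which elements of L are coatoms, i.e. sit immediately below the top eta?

The coatoms are exactly the elements covered by eta: alpha, omega, rho.

alpha, omega, rho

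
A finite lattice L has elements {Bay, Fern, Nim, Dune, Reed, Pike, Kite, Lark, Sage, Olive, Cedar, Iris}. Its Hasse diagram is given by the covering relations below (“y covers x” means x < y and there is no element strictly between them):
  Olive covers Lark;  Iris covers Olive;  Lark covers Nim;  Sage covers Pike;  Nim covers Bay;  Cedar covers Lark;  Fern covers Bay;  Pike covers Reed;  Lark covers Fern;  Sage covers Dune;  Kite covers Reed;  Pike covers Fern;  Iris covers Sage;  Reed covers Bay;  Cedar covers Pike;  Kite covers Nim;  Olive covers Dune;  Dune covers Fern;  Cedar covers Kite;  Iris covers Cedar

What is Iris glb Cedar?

Common lower bounds of {Iris, Cedar}: Bay, Cedar, Fern, Kite, Lark, Nim, Pike, Reed.
The greatest among these is Cedar.

Cedar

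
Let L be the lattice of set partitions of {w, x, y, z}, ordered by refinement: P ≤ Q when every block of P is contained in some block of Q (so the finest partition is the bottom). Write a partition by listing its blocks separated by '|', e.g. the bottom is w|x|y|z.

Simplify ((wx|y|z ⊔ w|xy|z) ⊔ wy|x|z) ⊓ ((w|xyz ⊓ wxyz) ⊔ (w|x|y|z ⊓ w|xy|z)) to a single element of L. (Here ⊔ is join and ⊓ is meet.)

w|xy|z

wx|y|z ∨ w|xy|z = wxy|z
wxy|z ∨ wy|x|z = wxy|z
w|xyz ∧ wxyz = w|xyz
w|x|y|z ∧ w|xy|z = w|x|y|z
w|xyz ∨ w|x|y|z = w|xyz
wxy|z ∧ w|xyz = w|xy|z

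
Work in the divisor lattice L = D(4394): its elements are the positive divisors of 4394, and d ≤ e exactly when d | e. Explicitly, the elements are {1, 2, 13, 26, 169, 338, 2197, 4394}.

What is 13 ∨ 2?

Common upper bounds of {13, 2}: 26, 338, 4394.
The least among these is 26.

26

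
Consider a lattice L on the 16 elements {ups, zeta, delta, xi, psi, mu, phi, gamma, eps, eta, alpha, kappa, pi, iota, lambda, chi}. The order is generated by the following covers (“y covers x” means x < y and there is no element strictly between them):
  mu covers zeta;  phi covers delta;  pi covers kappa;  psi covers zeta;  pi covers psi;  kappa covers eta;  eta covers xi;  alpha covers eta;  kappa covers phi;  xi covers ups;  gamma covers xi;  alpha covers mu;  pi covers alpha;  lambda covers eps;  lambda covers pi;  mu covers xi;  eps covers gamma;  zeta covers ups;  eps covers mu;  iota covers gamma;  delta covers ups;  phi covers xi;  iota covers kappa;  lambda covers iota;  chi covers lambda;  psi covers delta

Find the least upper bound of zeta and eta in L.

alpha

Common upper bounds of {zeta, eta}: alpha, chi, lambda, pi.
The least among these is alpha.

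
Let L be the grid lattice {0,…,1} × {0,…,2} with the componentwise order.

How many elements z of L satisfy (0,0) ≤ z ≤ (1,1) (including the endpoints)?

The interval [(0,0), (1,1)] = {(0,0), (0,1), (1,0), (1,1)}, which has 4 elements.

4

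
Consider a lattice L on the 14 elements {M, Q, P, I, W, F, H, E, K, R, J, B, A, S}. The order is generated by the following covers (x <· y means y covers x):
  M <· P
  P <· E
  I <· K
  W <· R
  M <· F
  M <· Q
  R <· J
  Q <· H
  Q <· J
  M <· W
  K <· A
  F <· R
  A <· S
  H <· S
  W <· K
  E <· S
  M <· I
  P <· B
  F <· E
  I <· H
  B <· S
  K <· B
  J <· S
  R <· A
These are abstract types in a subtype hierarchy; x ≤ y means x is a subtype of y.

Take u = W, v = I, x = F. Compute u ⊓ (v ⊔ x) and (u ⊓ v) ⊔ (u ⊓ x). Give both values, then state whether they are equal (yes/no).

W; M; no

v ⊔ x = A, so u ⊓ (v ⊔ x) = W ⊓ A = W.
u ⊓ v = M and u ⊓ x = M, so (u ⊓ v) ⊔ (u ⊓ x) = M ⊔ M = M.
Equal: no.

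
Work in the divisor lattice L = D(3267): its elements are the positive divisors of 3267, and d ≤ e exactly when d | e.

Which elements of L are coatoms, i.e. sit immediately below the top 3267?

The coatoms are exactly the elements covered by 3267: 1089, 297.

1089, 297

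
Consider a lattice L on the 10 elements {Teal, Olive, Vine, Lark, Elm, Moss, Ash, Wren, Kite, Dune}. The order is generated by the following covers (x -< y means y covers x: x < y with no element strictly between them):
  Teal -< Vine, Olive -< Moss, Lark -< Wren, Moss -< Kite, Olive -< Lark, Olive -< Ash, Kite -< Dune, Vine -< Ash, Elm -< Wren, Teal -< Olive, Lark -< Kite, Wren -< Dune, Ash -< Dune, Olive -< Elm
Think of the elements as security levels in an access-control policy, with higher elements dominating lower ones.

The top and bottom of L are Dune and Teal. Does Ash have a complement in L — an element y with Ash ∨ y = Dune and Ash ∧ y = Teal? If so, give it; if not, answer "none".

none

For every candidate y, either Ash ∨ y ≠ Dune or Ash ∧ y ≠ Teal; no complement exists.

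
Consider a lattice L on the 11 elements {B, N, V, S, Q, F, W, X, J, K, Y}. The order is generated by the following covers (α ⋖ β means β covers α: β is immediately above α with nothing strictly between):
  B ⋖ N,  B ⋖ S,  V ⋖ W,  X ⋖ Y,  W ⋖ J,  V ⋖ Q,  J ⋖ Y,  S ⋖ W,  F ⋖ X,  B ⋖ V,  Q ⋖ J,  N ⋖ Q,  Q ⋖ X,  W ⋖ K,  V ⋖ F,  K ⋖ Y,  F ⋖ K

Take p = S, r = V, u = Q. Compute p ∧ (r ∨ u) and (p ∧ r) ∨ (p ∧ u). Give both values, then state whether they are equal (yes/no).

B; B; yes

r ∨ u = Q, so p ∧ (r ∨ u) = S ∧ Q = B.
p ∧ r = B and p ∧ u = B, so (p ∧ r) ∨ (p ∧ u) = B ∨ B = B.
Equal: yes.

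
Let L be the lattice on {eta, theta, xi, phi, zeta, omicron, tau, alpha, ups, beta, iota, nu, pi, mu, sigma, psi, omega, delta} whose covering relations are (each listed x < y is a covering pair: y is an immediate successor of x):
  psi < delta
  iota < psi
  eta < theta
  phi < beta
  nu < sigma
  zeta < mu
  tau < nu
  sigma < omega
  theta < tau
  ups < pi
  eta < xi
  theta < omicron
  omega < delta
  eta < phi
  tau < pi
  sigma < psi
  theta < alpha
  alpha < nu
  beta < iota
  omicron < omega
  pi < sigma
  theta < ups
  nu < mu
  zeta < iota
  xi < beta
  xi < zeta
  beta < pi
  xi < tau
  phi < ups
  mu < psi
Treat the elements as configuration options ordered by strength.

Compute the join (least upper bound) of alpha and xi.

Common upper bounds of {alpha, xi}: delta, mu, nu, omega, psi, sigma.
The least among these is nu.

nu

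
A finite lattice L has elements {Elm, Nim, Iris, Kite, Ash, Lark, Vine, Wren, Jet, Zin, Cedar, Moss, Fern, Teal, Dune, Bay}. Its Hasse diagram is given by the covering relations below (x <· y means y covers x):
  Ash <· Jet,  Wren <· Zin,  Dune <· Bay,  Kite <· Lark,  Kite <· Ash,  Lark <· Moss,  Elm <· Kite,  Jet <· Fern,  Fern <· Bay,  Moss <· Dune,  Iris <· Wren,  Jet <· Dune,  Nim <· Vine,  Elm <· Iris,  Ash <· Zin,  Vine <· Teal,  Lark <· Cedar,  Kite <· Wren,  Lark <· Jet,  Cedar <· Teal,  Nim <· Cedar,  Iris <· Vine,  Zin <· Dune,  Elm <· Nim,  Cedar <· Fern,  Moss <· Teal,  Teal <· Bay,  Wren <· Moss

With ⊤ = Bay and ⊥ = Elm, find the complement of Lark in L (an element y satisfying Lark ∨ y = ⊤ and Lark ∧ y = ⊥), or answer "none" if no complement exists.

none

For every candidate y, either Lark ∨ y ≠ Bay or Lark ∧ y ≠ Elm; no complement exists.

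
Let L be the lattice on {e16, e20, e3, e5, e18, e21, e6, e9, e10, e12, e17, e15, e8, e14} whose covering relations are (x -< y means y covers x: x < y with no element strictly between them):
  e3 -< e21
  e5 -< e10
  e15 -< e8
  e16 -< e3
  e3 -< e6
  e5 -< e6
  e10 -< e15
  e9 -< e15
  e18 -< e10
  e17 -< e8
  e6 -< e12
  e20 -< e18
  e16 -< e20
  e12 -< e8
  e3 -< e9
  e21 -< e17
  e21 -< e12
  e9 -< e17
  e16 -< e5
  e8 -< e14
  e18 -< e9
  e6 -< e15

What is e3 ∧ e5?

e16

Common lower bounds of {e3, e5}: e16.
The greatest among these is e16.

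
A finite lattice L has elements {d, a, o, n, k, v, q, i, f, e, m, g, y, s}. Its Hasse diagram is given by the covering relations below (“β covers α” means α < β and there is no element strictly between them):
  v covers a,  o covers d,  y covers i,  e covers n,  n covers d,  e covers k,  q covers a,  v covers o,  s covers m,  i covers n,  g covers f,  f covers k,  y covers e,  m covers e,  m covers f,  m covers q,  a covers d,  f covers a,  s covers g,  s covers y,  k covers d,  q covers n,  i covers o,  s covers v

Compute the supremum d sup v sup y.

Common upper bounds of {d, v, y}: s.
The least among these is s.

s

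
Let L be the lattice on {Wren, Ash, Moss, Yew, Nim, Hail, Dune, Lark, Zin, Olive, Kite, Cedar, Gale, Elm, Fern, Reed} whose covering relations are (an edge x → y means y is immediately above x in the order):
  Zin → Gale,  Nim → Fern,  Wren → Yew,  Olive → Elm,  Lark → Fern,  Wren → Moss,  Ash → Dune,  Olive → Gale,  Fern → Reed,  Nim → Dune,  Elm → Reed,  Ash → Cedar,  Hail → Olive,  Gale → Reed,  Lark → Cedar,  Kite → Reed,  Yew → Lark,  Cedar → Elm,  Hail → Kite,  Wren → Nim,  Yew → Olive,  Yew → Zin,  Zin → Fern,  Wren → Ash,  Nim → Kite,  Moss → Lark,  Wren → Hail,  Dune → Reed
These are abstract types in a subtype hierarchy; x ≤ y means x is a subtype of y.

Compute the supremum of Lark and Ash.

Cedar

Common upper bounds of {Lark, Ash}: Cedar, Elm, Reed.
The least among these is Cedar.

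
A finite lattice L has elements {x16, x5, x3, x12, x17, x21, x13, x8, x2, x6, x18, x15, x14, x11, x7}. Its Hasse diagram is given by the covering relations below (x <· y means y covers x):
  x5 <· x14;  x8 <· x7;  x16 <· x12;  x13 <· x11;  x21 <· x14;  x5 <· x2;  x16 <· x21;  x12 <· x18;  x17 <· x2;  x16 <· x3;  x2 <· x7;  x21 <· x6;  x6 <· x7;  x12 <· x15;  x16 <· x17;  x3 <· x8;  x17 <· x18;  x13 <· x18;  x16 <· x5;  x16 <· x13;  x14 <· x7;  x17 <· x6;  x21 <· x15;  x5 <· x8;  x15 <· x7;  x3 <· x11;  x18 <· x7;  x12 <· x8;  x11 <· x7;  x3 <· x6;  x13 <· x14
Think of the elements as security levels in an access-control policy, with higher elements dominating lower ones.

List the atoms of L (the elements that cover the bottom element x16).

The atoms are exactly the elements that cover x16: x12, x13, x17, x21, x3, x5.

x12, x13, x17, x21, x3, x5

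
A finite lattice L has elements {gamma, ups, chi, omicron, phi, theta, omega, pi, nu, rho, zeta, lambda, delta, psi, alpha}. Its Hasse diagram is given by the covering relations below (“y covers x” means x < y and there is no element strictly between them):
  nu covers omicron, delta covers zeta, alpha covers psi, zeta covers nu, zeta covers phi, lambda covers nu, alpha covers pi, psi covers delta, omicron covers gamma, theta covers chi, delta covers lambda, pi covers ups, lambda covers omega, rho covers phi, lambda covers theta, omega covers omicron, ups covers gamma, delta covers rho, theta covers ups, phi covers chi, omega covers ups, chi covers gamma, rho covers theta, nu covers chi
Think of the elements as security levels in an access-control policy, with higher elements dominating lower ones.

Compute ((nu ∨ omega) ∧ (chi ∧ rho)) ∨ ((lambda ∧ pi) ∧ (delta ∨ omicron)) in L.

theta

nu ∨ omega = lambda
chi ∧ rho = chi
lambda ∧ chi = chi
lambda ∧ pi = ups
delta ∨ omicron = delta
ups ∧ delta = ups
chi ∨ ups = theta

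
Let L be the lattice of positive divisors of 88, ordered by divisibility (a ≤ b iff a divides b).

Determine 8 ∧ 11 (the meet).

1

In the divisibility order, the meet is the greatest common divisor: gcd(8, 11) = 1.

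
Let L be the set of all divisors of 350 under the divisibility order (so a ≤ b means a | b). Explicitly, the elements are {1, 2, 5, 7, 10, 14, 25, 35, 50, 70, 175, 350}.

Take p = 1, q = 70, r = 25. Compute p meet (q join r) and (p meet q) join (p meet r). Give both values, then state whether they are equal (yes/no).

q join r = 350, so p meet (q join r) = 1 meet 350 = 1.
p meet q = 1 and p meet r = 1, so (p meet q) join (p meet r) = 1 join 1 = 1.
Equal: yes.

1; 1; yes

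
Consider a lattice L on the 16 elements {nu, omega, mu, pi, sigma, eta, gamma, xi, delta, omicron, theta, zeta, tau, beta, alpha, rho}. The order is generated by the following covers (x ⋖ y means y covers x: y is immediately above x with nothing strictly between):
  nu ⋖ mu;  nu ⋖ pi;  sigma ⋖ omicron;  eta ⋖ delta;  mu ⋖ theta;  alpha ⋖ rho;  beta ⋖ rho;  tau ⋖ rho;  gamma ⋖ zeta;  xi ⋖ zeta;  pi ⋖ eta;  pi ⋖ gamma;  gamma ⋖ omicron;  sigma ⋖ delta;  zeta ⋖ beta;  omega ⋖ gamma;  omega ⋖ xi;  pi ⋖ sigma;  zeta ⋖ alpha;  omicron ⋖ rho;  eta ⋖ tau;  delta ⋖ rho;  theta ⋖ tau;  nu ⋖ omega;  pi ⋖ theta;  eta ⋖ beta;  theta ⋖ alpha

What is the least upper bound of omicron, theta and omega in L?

rho

Common upper bounds of {omicron, theta, omega}: rho.
The least among these is rho.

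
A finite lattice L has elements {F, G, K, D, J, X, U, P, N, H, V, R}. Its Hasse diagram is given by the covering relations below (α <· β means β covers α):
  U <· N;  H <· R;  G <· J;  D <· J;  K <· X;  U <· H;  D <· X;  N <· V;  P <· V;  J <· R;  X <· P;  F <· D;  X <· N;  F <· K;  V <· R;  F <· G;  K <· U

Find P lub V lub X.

V

Common upper bounds of {P, V, X}: R, V.
The least among these is V.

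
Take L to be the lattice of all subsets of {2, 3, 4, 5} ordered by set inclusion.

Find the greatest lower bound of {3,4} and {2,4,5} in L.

Common lower bounds of {{3,4}, {2,4,5}}: {4}, ∅.
The greatest among these is {4}.

{4}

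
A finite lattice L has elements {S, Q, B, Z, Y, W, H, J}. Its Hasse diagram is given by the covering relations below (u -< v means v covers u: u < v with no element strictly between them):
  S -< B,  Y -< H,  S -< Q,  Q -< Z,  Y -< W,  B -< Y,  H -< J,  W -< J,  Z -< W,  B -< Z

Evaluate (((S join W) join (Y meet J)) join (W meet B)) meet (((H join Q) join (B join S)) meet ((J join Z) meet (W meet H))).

Y

S ∨ W = W
Y ∧ J = Y
W ∨ Y = W
W ∧ B = B
W ∨ B = W
H ∨ Q = J
B ∨ S = B
J ∨ B = J
J ∨ Z = J
W ∧ H = Y
J ∧ Y = Y
J ∧ Y = Y
W ∧ Y = Y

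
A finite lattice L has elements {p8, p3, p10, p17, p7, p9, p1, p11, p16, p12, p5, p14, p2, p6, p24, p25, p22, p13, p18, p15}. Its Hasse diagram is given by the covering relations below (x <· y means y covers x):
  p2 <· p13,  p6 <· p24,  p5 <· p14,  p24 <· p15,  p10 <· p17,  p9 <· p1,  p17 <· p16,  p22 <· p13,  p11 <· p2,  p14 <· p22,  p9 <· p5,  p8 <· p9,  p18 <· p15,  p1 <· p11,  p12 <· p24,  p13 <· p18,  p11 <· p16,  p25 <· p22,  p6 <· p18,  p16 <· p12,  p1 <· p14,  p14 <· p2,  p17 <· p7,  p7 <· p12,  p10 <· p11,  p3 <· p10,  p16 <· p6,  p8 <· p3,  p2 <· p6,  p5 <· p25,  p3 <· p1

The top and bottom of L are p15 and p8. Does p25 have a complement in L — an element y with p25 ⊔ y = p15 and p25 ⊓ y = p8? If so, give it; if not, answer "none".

Need y with p25 ∨ y = p15 and p25 ∧ y = p8.
Checking each element gives: p7.

p7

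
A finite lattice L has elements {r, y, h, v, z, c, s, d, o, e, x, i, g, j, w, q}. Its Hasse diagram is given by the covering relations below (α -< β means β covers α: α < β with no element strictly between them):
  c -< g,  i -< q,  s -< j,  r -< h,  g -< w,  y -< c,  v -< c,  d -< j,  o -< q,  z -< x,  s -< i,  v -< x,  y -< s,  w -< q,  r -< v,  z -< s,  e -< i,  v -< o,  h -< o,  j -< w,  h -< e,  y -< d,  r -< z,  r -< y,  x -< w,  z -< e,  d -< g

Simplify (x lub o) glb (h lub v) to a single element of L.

o

x ∨ o = q
h ∨ v = o
q ∧ o = o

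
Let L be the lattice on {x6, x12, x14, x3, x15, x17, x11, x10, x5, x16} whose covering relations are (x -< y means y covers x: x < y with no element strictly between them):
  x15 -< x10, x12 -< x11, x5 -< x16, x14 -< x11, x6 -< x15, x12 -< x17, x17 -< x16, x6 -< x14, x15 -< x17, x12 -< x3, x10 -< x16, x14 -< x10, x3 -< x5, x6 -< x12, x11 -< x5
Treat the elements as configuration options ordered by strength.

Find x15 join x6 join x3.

Common upper bounds of {x15, x6, x3}: x16.
The least among these is x16.

x16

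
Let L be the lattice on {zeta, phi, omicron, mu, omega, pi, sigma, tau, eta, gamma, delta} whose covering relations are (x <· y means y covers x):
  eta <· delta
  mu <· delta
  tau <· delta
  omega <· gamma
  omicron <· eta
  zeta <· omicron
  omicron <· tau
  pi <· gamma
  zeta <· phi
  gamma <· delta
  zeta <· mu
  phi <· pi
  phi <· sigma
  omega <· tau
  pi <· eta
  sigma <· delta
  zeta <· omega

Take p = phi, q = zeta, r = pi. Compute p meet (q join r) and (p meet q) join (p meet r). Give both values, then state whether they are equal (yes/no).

phi; phi; yes

q join r = pi, so p meet (q join r) = phi meet pi = phi.
p meet q = zeta and p meet r = phi, so (p meet q) join (p meet r) = zeta join phi = phi.
Equal: yes.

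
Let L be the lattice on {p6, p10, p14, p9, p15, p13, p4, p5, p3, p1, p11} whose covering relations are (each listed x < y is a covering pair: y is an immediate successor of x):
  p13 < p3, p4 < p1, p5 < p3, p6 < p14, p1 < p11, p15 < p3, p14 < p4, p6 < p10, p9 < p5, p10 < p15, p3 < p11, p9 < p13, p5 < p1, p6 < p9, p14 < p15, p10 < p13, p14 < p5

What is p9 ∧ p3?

p9

Common lower bounds of {p9, p3}: p6, p9.
The greatest among these is p9.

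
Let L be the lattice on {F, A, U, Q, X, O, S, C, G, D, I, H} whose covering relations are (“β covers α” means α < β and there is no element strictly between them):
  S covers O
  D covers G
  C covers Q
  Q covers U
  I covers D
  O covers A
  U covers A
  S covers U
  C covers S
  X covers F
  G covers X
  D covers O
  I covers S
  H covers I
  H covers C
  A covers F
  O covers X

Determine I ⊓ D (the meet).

Common lower bounds of {I, D}: A, D, F, G, O, X.
The greatest among these is D.

D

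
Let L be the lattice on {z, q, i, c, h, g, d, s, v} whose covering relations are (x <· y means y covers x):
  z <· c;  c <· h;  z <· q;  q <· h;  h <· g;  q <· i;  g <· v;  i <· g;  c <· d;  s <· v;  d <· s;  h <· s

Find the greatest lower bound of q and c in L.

z

Common lower bounds of {q, c}: z.
The greatest among these is z.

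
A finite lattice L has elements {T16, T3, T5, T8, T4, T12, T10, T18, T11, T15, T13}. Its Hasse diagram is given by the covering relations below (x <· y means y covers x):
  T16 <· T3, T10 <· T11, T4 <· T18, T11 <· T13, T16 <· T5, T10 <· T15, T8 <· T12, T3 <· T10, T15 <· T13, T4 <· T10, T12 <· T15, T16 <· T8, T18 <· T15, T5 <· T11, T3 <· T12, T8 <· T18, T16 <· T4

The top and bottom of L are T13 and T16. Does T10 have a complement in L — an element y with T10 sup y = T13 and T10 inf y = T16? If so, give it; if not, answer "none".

none

For every candidate y, either T10 ∨ y ≠ T13 or T10 ∧ y ≠ T16; no complement exists.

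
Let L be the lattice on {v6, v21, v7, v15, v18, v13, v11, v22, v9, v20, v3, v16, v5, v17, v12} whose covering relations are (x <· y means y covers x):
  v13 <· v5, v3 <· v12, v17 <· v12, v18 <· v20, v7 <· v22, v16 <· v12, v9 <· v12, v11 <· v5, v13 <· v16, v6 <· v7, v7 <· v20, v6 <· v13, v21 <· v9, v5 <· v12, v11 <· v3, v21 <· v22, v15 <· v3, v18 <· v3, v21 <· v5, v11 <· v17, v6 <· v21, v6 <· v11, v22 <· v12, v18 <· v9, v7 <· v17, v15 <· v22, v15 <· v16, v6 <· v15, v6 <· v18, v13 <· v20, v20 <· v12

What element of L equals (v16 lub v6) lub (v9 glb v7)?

v16

v16 ∨ v6 = v16
v9 ∧ v7 = v6
v16 ∨ v6 = v16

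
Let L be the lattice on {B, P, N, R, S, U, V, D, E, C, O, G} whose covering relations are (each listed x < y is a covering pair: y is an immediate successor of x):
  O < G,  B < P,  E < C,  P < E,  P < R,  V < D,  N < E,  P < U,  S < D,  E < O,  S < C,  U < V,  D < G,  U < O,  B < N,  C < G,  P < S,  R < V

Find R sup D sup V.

Common upper bounds of {R, D, V}: D, G.
The least among these is D.

D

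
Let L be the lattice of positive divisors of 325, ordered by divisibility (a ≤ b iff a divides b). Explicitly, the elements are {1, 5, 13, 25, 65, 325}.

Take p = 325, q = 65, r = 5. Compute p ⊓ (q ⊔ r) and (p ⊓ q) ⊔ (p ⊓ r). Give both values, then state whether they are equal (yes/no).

65; 65; yes

q ⊔ r = 65, so p ⊓ (q ⊔ r) = 325 ⊓ 65 = 65.
p ⊓ q = 65 and p ⊓ r = 5, so (p ⊓ q) ⊔ (p ⊓ r) = 65 ⊔ 5 = 65.
Equal: yes.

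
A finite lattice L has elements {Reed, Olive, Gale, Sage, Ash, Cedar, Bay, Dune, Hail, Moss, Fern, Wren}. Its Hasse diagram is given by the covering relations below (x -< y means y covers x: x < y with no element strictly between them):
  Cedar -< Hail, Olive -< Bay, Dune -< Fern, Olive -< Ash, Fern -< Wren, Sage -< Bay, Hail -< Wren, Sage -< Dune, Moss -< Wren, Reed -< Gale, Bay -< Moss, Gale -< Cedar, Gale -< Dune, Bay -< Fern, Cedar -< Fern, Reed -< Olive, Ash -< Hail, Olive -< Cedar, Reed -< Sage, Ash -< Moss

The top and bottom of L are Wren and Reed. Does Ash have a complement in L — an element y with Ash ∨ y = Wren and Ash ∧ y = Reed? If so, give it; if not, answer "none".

Dune

Need y with Ash ∨ y = Wren and Ash ∧ y = Reed.
Checking each element gives: Dune.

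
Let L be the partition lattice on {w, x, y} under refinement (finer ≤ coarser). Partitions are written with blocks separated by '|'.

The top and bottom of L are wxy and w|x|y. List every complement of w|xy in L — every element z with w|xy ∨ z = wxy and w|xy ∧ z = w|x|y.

Need z with w|xy ∨ z = wxy and w|xy ∧ z = w|x|y.
Checking each element gives: wx|y, wy|x.

wx|y, wy|x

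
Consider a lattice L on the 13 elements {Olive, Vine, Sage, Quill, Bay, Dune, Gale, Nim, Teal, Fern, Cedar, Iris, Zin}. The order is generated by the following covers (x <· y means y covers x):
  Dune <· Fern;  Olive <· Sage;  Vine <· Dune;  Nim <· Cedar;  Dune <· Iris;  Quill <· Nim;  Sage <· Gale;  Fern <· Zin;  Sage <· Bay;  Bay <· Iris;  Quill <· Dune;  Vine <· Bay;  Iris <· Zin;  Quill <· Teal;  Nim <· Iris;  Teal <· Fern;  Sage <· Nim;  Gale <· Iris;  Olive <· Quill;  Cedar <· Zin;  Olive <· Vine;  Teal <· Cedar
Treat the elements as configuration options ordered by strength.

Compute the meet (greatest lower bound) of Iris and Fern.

Dune

Common lower bounds of {Iris, Fern}: Dune, Olive, Quill, Vine.
The greatest among these is Dune.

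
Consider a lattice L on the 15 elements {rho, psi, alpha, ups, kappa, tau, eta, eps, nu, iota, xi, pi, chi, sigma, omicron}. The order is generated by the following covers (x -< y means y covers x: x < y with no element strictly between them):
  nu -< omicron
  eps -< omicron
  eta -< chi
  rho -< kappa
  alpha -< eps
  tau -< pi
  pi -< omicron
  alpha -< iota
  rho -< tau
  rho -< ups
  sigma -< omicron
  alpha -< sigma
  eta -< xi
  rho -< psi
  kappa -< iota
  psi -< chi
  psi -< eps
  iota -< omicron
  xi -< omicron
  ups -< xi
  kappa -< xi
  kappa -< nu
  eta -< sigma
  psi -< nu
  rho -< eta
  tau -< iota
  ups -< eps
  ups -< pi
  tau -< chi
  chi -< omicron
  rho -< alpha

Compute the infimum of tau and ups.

Common lower bounds of {tau, ups}: rho.
The greatest among these is rho.

rho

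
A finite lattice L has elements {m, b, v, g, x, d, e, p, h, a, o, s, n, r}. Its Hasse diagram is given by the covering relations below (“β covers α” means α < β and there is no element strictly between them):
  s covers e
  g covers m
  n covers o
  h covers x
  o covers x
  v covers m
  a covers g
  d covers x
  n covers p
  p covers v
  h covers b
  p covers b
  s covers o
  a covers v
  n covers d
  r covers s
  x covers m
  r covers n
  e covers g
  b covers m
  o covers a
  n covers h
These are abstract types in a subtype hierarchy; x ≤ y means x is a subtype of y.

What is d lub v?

n

Common upper bounds of {d, v}: n, r.
The least among these is n.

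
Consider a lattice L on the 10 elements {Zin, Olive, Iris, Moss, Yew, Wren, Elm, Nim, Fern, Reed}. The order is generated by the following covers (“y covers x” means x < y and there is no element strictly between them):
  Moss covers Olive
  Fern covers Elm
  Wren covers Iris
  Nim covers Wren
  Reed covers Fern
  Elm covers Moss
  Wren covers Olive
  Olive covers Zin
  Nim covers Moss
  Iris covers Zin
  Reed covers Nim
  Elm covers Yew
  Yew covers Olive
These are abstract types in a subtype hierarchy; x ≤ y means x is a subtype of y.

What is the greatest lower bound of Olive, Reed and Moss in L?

Olive

Common lower bounds of {Olive, Reed, Moss}: Olive, Zin.
The greatest among these is Olive.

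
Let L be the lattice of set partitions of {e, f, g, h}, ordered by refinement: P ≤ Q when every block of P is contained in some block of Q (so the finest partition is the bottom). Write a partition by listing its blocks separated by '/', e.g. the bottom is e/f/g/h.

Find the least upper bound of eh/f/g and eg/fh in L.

efgh

The join of eh/f/g and eg/fh merges any blocks that overlap across the partitions, giving efgh.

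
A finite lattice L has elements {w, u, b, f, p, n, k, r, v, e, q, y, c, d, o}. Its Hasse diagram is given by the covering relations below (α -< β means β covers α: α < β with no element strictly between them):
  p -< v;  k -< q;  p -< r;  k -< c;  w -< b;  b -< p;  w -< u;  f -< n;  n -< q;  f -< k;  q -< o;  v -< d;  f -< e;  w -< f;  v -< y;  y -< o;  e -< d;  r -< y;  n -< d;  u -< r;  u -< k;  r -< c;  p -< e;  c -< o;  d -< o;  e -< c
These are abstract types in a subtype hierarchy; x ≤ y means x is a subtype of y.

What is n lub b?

d

Common upper bounds of {n, b}: d, o.
The least among these is d.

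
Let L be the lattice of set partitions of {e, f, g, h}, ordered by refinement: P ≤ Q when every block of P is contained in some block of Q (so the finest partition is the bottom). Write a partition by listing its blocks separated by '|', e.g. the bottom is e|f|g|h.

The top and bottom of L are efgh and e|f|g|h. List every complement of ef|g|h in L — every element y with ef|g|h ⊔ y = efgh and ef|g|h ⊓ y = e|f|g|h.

egh|f, eg|fh, eh|fg, e|fgh

Need y with ef|g|h ∨ y = efgh and ef|g|h ∧ y = e|f|g|h.
Checking each element gives: egh|f, eg|fh, eh|fg, e|fgh.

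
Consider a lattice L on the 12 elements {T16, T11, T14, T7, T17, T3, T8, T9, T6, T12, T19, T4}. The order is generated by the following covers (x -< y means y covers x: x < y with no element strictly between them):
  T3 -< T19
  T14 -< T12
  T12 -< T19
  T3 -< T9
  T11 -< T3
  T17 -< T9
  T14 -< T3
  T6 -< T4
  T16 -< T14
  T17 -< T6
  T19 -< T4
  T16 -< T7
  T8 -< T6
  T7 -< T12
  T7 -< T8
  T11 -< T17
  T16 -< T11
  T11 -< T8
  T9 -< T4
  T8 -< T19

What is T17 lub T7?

T6

Common upper bounds of {T17, T7}: T4, T6.
The least among these is T6.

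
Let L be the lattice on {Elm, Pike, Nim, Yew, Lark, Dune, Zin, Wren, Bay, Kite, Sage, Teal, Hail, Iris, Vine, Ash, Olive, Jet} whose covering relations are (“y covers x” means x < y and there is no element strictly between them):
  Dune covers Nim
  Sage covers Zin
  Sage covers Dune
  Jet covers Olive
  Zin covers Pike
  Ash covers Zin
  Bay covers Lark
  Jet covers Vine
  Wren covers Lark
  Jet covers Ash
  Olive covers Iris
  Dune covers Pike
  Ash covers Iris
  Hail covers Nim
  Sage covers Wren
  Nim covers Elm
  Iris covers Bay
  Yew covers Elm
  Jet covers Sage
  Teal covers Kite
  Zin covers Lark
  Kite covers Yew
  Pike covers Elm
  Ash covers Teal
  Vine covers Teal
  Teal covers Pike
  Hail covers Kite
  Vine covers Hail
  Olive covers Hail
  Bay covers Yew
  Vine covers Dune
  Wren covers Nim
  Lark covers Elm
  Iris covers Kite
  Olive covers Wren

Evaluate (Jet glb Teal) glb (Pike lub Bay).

Jet ∧ Teal = Teal
Pike ∨ Bay = Ash
Teal ∧ Ash = Teal

Teal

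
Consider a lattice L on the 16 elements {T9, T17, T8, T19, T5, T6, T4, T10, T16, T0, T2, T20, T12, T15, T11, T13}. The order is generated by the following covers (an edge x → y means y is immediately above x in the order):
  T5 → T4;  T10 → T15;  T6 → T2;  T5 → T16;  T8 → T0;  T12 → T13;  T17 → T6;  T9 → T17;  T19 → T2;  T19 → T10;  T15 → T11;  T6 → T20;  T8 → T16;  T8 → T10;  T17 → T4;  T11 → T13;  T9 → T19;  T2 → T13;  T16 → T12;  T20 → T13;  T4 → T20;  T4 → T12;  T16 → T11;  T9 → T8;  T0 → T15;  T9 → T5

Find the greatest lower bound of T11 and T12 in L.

Common lower bounds of {T11, T12}: T16, T5, T8, T9.
The greatest among these is T16.

T16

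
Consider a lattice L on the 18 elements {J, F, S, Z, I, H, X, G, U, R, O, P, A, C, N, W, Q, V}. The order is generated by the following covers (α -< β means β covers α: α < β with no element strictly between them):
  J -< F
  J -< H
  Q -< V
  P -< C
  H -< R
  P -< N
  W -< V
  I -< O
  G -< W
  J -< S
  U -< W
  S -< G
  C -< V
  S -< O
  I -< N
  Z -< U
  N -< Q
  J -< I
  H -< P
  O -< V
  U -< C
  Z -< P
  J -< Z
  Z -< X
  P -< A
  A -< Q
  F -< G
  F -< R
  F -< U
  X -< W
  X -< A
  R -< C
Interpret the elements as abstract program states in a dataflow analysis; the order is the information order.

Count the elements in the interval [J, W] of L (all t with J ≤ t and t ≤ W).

8

The interval [J, W] = {F, G, J, S, U, W, X, Z}, which has 8 elements.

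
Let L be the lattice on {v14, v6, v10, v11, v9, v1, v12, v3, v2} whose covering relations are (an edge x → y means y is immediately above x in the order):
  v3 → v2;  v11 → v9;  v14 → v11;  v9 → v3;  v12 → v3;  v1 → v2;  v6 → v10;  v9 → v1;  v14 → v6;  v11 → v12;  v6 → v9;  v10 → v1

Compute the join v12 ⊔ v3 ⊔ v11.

Common upper bounds of {v12, v3, v11}: v2, v3.
The least among these is v3.

v3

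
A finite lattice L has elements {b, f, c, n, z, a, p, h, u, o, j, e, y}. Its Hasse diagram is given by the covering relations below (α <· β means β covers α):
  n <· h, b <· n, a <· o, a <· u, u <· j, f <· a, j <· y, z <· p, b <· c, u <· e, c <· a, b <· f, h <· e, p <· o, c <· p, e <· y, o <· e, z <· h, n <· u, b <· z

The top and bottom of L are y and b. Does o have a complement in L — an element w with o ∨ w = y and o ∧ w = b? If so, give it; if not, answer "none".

For every candidate w, either o ∨ w ≠ y or o ∧ w ≠ b; no complement exists.

none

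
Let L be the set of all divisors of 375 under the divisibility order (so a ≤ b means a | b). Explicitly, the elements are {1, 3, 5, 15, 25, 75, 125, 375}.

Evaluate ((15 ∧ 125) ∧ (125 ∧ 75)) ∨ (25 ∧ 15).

5

15 ∧ 125 = 5
125 ∧ 75 = 25
5 ∧ 25 = 5
25 ∧ 15 = 5
5 ∨ 5 = 5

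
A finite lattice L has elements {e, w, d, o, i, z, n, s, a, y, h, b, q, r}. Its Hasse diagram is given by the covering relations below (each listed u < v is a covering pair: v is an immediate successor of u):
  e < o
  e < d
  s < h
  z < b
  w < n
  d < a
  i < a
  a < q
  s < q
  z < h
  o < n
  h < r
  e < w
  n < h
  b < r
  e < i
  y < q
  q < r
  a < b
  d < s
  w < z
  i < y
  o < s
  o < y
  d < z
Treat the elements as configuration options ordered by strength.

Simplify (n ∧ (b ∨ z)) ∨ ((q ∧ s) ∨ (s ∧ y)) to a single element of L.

h

b ∨ z = b
n ∧ b = w
q ∧ s = s
s ∧ y = o
s ∨ o = s
w ∨ s = h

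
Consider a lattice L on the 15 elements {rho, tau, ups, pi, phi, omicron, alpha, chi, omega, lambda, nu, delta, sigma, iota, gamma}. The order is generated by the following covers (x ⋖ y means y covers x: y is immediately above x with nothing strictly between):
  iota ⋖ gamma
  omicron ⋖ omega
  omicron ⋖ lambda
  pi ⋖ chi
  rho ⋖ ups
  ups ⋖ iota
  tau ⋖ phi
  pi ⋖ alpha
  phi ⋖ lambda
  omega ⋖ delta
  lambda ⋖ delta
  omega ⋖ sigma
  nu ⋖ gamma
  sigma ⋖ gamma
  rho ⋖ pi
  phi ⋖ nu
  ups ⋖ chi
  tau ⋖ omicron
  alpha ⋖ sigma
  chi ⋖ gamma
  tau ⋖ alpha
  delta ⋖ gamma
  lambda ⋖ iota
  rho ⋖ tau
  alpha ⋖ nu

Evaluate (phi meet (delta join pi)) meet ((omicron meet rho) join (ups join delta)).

phi

delta ∨ pi = gamma
phi ∧ gamma = phi
omicron ∧ rho = rho
ups ∨ delta = gamma
rho ∨ gamma = gamma
phi ∧ gamma = phi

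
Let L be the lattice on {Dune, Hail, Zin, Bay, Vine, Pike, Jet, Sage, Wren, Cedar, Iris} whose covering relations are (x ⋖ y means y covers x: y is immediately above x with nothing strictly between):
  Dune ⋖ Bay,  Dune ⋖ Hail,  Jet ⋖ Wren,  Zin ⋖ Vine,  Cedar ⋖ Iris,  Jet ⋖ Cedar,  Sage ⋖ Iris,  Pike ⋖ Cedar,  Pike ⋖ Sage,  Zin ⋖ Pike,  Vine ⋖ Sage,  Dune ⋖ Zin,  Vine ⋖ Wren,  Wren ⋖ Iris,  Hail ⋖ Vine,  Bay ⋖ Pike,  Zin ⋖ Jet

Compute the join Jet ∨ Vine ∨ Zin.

Common upper bounds of {Jet, Vine, Zin}: Iris, Wren.
The least among these is Wren.

Wren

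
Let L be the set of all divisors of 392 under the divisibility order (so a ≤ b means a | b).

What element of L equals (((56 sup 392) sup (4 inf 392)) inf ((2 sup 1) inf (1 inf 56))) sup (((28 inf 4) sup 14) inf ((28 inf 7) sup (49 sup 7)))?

56 ∨ 392 = 392
4 ∧ 392 = 4
392 ∨ 4 = 392
2 ∨ 1 = 2
1 ∧ 56 = 1
2 ∧ 1 = 1
392 ∧ 1 = 1
28 ∧ 4 = 4
4 ∨ 14 = 28
28 ∧ 7 = 7
49 ∨ 7 = 49
7 ∨ 49 = 49
28 ∧ 49 = 7
1 ∨ 7 = 7

7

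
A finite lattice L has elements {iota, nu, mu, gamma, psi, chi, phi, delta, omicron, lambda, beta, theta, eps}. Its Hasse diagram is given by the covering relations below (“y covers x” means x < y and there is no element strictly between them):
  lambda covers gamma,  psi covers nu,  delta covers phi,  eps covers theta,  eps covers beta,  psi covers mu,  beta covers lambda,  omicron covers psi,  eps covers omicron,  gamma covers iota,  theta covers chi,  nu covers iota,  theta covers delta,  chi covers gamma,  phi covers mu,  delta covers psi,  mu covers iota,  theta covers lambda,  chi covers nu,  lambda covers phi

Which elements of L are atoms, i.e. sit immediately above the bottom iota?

gamma, mu, nu

The atoms are exactly the elements that cover iota: gamma, mu, nu.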